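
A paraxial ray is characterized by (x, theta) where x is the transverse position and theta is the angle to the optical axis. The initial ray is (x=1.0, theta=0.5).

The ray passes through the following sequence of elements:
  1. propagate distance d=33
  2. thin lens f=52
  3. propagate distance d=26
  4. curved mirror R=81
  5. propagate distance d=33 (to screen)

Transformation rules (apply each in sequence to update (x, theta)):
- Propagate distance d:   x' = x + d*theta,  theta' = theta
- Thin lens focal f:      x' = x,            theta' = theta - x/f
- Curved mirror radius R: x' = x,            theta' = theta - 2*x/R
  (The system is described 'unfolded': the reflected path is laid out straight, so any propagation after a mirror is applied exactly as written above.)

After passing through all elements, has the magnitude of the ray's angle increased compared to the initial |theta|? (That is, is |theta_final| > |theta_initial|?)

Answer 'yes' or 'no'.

Initial: x=1.0000 theta=0.5000
After 1 (propagate distance d=33): x=17.5000 theta=0.5000
After 2 (thin lens f=52): x=17.5000 theta=17/104 (≈0.1635)
After 3 (propagate distance d=26): x=21.7500 theta=17/104 (≈0.1635)
After 4 (curved mirror R=81): x=21.7500 theta=-1049/2808 (≈-0.3736)
After 5 (propagate distance d=33 (to screen)): x=8819/936 (≈9.4220) theta=-1049/2808 (≈-0.3736)
|theta_initial|=0.5000 |theta_final|=1049/2808 (≈0.3736) -> not increased

Answer: no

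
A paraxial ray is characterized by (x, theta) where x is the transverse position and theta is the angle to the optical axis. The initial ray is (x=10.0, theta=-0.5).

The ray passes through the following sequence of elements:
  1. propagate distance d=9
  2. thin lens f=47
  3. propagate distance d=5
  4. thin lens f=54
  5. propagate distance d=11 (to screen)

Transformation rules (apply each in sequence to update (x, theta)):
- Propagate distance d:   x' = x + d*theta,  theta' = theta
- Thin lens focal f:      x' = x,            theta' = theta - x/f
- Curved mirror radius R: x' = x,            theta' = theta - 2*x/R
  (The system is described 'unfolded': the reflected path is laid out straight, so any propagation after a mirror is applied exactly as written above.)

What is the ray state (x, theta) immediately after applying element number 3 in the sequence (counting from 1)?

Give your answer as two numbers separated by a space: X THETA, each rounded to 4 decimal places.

Answer: 2.4149 -0.6170

Derivation:
Initial: x=10.0000 theta=-0.5000
After 1 (propagate distance d=9): x=5.5000 theta=-0.5000
After 2 (thin lens f=47): x=5.5000 theta=-29/47 (≈-0.6170)
After 3 (propagate distance d=5): x=227/94 (≈2.4149) theta=-29/47 (≈-0.6170)
Rounded to 4 decimal places: x = 2.4149, theta = -0.6170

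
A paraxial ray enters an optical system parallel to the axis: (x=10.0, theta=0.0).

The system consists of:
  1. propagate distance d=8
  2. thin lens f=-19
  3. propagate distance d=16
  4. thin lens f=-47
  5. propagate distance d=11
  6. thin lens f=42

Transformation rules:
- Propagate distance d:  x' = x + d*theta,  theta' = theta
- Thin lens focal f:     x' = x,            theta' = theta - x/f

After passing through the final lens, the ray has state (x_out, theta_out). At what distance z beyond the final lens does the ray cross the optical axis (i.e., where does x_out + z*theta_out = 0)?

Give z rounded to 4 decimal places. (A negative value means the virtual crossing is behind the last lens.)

Initial: x=10.0000 theta=0.0000
After 1 (propagate distance d=8): x=10.0000 theta=0.0000
After 2 (thin lens f=-19): x=10.0000 theta=10/19 (≈0.5263)
After 3 (propagate distance d=16): x=350/19 (≈18.4211) theta=10/19 (≈0.5263)
After 4 (thin lens f=-47): x=350/19 (≈18.4211) theta=820/893 (≈0.9183)
After 5 (propagate distance d=11): x=25470/893 (≈28.5218) theta=820/893 (≈0.9183)
After 6 (thin lens f=42): x=25470/893 (≈28.5218) theta=1495/6251 (≈0.2392)
z_focus = -x_out/theta_out = -(25470/893)/(1495/6251) = -35658/299 ≈ -119.2575
Rounded to 4 decimal places: z = -119.2575

Answer: -119.2575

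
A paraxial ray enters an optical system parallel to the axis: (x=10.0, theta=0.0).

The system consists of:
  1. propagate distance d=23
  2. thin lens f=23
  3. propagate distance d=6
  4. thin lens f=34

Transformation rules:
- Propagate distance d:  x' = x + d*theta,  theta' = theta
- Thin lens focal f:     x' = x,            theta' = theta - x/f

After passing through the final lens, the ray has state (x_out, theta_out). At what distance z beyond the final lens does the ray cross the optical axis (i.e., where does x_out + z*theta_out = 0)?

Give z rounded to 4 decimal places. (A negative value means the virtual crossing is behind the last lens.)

Answer: 11.3333

Derivation:
Initial: x=10.0000 theta=0.0000
After 1 (propagate distance d=23): x=10.0000 theta=0.0000
After 2 (thin lens f=23): x=10.0000 theta=-10/23 (≈-0.4348)
After 3 (propagate distance d=6): x=170/23 (≈7.3913) theta=-10/23 (≈-0.4348)
After 4 (thin lens f=34): x=170/23 (≈7.3913) theta=-15/23 (≈-0.6522)
z_focus = -x_out/theta_out = -(170/23)/(-15/23) = 34/3 ≈ 11.3333
Rounded to 4 decimal places: z = 11.3333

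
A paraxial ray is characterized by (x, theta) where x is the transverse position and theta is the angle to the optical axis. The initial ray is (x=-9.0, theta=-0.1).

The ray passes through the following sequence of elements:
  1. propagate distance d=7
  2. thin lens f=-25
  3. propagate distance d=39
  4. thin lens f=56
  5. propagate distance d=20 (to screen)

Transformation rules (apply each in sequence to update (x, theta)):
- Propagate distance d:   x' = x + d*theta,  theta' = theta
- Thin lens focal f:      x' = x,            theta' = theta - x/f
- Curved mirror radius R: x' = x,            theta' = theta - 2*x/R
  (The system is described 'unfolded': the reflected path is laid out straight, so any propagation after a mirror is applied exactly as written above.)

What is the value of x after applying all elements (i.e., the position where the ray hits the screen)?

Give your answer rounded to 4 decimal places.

Answer: -28.2306

Derivation:
Initial: x=-9.0000 theta=-0.1000
After 1 (propagate distance d=7): x=-9.7000 theta=-0.1000
After 2 (thin lens f=-25): x=-9.7000 theta=-0.4880
After 3 (propagate distance d=39): x=-28.7320 theta=-0.4880
After 4 (thin lens f=56): x=-28.7320 theta=351/14000 (≈0.0251)
After 5 (propagate distance d=20 (to screen)): x=-98807/3500 (≈-28.2306) theta=351/14000 (≈0.0251)
Rounded to 4 decimal places: x = -28.2306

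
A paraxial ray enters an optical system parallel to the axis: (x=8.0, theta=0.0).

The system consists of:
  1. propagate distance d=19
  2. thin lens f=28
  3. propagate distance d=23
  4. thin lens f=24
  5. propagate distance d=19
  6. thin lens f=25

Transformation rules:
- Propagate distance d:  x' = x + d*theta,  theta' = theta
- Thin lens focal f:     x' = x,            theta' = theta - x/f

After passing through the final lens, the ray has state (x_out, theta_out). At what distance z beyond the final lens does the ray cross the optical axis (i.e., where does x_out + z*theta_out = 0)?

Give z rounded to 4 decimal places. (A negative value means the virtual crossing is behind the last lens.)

Answer: -36.6497

Derivation:
Initial: x=8.0000 theta=0.0000
After 1 (propagate distance d=19): x=8.0000 theta=0.0000
After 2 (thin lens f=28): x=8.0000 theta=-2/7 (≈-0.2857)
After 3 (propagate distance d=23): x=10/7 (≈1.4286) theta=-2/7 (≈-0.2857)
After 4 (thin lens f=24): x=10/7 (≈1.4286) theta=-29/84 (≈-0.3452)
After 5 (propagate distance d=19): x=-431/84 (≈-5.1310) theta=-29/84 (≈-0.3452)
After 6 (thin lens f=25): x=-431/84 (≈-5.1310) theta=-0.1400
z_focus = -x_out/theta_out = -(-431/84)/(-0.1400) = -10775/294 ≈ -36.6497
Rounded to 4 decimal places: z = -36.6497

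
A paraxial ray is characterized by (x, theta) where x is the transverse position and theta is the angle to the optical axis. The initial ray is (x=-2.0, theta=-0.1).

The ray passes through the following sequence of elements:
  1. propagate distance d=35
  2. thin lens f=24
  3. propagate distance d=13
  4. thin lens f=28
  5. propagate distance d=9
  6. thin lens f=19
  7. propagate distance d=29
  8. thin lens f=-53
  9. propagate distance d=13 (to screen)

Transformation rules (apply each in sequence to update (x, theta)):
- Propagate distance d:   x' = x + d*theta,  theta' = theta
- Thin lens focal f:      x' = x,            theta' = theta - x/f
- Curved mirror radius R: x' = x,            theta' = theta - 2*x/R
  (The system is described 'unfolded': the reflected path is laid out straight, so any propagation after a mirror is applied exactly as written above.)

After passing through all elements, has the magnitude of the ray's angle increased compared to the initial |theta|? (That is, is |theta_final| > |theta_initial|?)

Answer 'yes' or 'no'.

Initial: x=-2.0000 theta=-0.1000
After 1 (propagate distance d=35): x=-5.5000 theta=-0.1000
After 2 (thin lens f=24): x=-5.5000 theta=31/240 (≈0.1292)
After 3 (propagate distance d=13): x=-917/240 (≈-3.8208) theta=31/240 (≈0.1292)
After 4 (thin lens f=28): x=-917/240 (≈-3.8208) theta=17/64 (≈0.2656)
After 5 (propagate distance d=9): x=-1373/960 (≈-1.4302) theta=17/64 (≈0.2656)
After 6 (thin lens f=19): x=-1373/960 (≈-1.4302) theta=3109/9120 (≈0.3409)
After 7 (propagate distance d=29): x=30847/3648 (≈8.4559) theta=3109/9120 (≈0.3409)
After 8 (thin lens f=-53): x=30847/3648 (≈8.4559) theta=161263/322240 (≈0.5004)
After 9 (propagate distance d=13 (to screen)): x=23789/1590 (≈14.9616) theta=161263/322240 (≈0.5004)
|theta_initial|=0.1000 |theta_final|=161263/322240 (≈0.5004) -> increased

Answer: yes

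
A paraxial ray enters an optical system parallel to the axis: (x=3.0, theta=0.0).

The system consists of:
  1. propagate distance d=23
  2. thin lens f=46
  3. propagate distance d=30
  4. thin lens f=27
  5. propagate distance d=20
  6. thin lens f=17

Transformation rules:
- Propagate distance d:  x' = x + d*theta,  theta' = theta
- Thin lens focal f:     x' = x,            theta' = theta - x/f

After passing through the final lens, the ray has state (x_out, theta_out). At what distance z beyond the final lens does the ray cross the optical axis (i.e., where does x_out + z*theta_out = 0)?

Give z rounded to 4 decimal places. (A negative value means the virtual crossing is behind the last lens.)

Answer: -24.0132

Derivation:
Initial: x=3.0000 theta=0.0000
After 1 (propagate distance d=23): x=3.0000 theta=0.0000
After 2 (thin lens f=46): x=3.0000 theta=-3/46 (≈-0.0652)
After 3 (propagate distance d=30): x=24/23 (≈1.0435) theta=-3/46 (≈-0.0652)
After 4 (thin lens f=27): x=24/23 (≈1.0435) theta=-43/414 (≈-0.1039)
After 5 (propagate distance d=20): x=-214/207 (≈-1.0338) theta=-43/414 (≈-0.1039)
After 6 (thin lens f=17): x=-214/207 (≈-1.0338) theta=-101/2346 (≈-0.0431)
z_focus = -x_out/theta_out = -(-214/207)/(-101/2346) = -7276/303 ≈ -24.0132
Rounded to 4 decimal places: z = -24.0132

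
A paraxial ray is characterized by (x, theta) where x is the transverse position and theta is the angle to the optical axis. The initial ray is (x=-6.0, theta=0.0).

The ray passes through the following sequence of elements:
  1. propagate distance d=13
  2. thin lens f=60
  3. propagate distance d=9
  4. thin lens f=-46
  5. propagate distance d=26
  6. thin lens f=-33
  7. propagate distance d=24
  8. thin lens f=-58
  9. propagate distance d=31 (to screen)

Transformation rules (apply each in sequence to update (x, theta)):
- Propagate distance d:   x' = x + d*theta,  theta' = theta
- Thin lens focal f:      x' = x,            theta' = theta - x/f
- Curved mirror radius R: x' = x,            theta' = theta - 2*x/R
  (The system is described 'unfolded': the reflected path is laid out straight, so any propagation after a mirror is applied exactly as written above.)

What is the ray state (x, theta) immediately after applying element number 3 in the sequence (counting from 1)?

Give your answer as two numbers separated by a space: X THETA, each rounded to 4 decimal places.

Answer: -5.1000 0.1000

Derivation:
Initial: x=-6.0000 theta=0.0000
After 1 (propagate distance d=13): x=-6.0000 theta=0.0000
After 2 (thin lens f=60): x=-6.0000 theta=0.1000
After 3 (propagate distance d=9): x=-5.1000 theta=0.1000
Rounded to 4 decimal places: x = -5.1000, theta = 0.1000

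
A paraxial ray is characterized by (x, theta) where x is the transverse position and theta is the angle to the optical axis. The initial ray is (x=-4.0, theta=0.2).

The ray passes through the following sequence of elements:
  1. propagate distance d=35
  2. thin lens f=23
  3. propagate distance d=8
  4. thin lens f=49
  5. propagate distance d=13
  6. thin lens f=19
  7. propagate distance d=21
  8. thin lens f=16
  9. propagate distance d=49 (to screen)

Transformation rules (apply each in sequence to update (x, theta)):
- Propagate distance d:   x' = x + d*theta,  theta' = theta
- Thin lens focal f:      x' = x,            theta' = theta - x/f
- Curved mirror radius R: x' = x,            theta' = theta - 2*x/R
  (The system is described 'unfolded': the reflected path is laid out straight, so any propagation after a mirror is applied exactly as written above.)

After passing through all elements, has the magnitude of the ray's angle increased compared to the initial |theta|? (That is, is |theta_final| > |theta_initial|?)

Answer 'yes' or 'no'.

Initial: x=-4.0000 theta=0.2000
After 1 (propagate distance d=35): x=3.0000 theta=0.2000
After 2 (thin lens f=23): x=3.0000 theta=8/115 (≈0.0696)
After 3 (propagate distance d=8): x=409/115 (≈3.5565) theta=8/115 (≈0.0696)
After 4 (thin lens f=49): x=409/115 (≈3.5565) theta=-17/5635 (≈-0.0030)
After 5 (propagate distance d=13): x=3964/1127 (≈3.5173) theta=-17/5635 (≈-0.0030)
After 6 (thin lens f=19): x=3964/1127 (≈3.5173) theta=-20143/107065 (≈-0.1881)
After 7 (propagate distance d=21): x=-46423/107065 (≈-0.4336) theta=-20143/107065 (≈-0.1881)
After 8 (thin lens f=16): x=-46423/107065 (≈-0.4336) theta=-55173/342608 (≈-0.1610)
After 9 (propagate distance d=49 (to screen)): x=-14260153/1713040 (≈-8.3245) theta=-55173/342608 (≈-0.1610)
|theta_initial|=0.2000 |theta_final|=55173/342608 (≈0.1610) -> not increased

Answer: no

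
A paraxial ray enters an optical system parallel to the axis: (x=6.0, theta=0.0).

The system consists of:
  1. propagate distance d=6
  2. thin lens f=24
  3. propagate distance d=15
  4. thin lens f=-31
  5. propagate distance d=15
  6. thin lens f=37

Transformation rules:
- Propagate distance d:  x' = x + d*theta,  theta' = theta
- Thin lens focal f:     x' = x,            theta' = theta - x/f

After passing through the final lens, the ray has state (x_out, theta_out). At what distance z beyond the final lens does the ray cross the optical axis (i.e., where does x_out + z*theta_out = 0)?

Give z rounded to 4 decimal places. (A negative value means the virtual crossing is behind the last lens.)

Initial: x=6.0000 theta=0.0000
After 1 (propagate distance d=6): x=6.0000 theta=0.0000
After 2 (thin lens f=24): x=6.0000 theta=-0.2500
After 3 (propagate distance d=15): x=2.2500 theta=-0.2500
After 4 (thin lens f=-31): x=2.2500 theta=-11/62 (≈-0.1774)
After 5 (propagate distance d=15): x=-51/124 (≈-0.4113) theta=-11/62 (≈-0.1774)
After 6 (thin lens f=37): x=-51/124 (≈-0.4113) theta=-763/4588 (≈-0.1663)
z_focus = -x_out/theta_out = -(-51/124)/(-763/4588) = -1887/763 ≈ -2.4731
Rounded to 4 decimal places: z = -2.4731

Answer: -2.4731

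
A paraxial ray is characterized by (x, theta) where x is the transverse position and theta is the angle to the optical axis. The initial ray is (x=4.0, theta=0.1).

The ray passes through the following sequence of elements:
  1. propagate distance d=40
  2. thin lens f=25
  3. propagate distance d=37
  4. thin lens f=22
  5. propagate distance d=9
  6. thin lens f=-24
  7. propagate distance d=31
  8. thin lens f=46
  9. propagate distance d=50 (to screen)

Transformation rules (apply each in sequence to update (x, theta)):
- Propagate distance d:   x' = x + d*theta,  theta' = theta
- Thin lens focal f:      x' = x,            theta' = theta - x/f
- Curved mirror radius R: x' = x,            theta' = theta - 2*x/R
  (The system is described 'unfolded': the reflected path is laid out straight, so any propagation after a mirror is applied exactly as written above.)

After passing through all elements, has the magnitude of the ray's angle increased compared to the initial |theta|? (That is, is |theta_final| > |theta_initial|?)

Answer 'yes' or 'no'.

Initial: x=4.0000 theta=0.1000
After 1 (propagate distance d=40): x=8.0000 theta=0.1000
After 2 (thin lens f=25): x=8.0000 theta=-0.2200
After 3 (propagate distance d=37): x=-0.1400 theta=-0.2200
After 4 (thin lens f=22): x=-0.1400 theta=-47/220 (≈-0.2136)
After 5 (propagate distance d=9): x=-2269/1100 (≈-2.0627) theta=-47/220 (≈-0.2136)
After 6 (thin lens f=-24): x=-2269/1100 (≈-2.0627) theta=-719/2400 (≈-0.2996)
After 7 (propagate distance d=31): x=-59927/5280 (≈-11.3498) theta=-719/2400 (≈-0.2996)
After 8 (thin lens f=46): x=-59927/5280 (≈-11.3498) theta=-21393/404800 (≈-0.0528)
After 9 (propagate distance d=50 (to screen)): x=-106201/7590 (≈-13.9922) theta=-21393/404800 (≈-0.0528)
|theta_initial|=0.1000 |theta_final|=21393/404800 (≈0.0528) -> not increased

Answer: no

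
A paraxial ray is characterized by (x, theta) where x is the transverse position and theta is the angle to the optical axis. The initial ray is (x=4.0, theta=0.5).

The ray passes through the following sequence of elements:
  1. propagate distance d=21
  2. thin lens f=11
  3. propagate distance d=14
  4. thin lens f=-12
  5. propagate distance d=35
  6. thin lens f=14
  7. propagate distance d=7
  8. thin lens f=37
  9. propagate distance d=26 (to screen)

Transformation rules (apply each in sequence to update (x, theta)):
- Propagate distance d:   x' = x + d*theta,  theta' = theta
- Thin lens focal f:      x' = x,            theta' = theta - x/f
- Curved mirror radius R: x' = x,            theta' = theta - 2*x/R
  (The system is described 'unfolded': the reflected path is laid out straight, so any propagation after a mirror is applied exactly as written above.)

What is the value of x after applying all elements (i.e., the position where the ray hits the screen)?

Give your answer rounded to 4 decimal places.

Answer: 12.6973

Derivation:
Initial: x=4.0000 theta=0.5000
After 1 (propagate distance d=21): x=14.5000 theta=0.5000
After 2 (thin lens f=11): x=14.5000 theta=-9/11 (≈-0.8182)
After 3 (propagate distance d=14): x=67/22 (≈3.0455) theta=-9/11 (≈-0.8182)
After 4 (thin lens f=-12): x=67/22 (≈3.0455) theta=-149/264 (≈-0.5644)
After 5 (propagate distance d=35): x=-401/24 (≈-16.7083) theta=-149/264 (≈-0.5644)
After 6 (thin lens f=14): x=-401/24 (≈-16.7083) theta=775/1232 (≈0.6291)
After 7 (propagate distance d=7): x=-6497/528 (≈-12.3049) theta=775/1232 (≈0.6291)
After 8 (thin lens f=37): x=-6497/528 (≈-12.3049) theta=8219/8547 (≈0.9616)
After 9 (propagate distance d=26 (to screen)): x=1736381/136752 (≈12.6973) theta=8219/8547 (≈0.9616)
Rounded to 4 decimal places: x = 12.6973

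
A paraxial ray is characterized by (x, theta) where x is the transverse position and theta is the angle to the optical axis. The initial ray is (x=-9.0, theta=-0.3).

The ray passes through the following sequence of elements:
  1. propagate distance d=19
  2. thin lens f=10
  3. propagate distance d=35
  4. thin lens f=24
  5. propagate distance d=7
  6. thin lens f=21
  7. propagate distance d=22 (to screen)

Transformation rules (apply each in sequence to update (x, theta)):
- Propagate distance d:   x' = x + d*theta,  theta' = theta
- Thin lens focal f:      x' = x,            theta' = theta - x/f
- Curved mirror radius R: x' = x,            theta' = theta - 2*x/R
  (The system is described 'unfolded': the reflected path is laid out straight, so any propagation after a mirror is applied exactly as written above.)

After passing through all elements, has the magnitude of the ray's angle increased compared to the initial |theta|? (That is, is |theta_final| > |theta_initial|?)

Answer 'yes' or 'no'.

Initial: x=-9.0000 theta=-0.3000
After 1 (propagate distance d=19): x=-14.7000 theta=-0.3000
After 2 (thin lens f=10): x=-14.7000 theta=1.1700
After 3 (propagate distance d=35): x=26.2500 theta=1.1700
After 4 (thin lens f=24): x=26.2500 theta=61/800 (≈0.0763)
After 5 (propagate distance d=7): x=21427/800 (≈26.7838) theta=61/800 (≈0.0763)
After 6 (thin lens f=21): x=21427/800 (≈26.7838) theta=-1439/1200 (≈-1.1992)
After 7 (propagate distance d=22 (to screen)): x=193/480 (≈0.4021) theta=-1439/1200 (≈-1.1992)
|theta_initial|=0.3000 |theta_final|=1439/1200 (≈1.1992) -> increased

Answer: yes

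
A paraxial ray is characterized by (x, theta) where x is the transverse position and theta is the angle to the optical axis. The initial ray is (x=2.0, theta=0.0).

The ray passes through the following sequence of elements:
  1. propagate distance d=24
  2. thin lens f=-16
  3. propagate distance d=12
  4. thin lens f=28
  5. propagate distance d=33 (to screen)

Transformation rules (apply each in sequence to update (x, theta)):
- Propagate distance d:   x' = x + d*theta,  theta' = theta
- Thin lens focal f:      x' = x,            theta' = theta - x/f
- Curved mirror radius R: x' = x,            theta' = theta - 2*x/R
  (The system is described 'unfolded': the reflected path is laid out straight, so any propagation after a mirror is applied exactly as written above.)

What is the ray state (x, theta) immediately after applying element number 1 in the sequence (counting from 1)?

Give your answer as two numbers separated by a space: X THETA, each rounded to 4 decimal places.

Initial: x=2.0000 theta=0.0000
After 1 (propagate distance d=24): x=2.0000 theta=0.0000
Rounded to 4 decimal places: x = 2.0000, theta = 0.0000

Answer: 2.0000 0.0000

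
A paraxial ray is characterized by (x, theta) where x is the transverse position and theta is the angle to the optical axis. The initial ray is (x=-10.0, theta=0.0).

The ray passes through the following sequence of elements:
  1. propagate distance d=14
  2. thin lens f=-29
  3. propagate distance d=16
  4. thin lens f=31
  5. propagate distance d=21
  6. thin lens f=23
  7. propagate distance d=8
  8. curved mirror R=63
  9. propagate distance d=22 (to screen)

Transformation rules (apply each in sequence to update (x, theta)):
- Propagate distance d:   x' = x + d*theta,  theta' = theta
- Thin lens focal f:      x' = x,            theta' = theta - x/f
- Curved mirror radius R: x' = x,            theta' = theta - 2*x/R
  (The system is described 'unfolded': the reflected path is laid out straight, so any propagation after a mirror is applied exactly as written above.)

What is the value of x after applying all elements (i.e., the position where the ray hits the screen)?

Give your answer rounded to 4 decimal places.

Initial: x=-10.0000 theta=0.0000
After 1 (propagate distance d=14): x=-10.0000 theta=0.0000
After 2 (thin lens f=-29): x=-10.0000 theta=-10/29 (≈-0.3448)
After 3 (propagate distance d=16): x=-450/29 (≈-15.5172) theta=-10/29 (≈-0.3448)
After 4 (thin lens f=31): x=-450/29 (≈-15.5172) theta=140/899 (≈0.1557)
After 5 (propagate distance d=21): x=-11010/899 (≈-12.2469) theta=140/899 (≈0.1557)
After 6 (thin lens f=23): x=-11010/899 (≈-12.2469) theta=14230/20677 (≈0.6882)
After 7 (propagate distance d=8): x=-139390/20677 (≈-6.7413) theta=14230/20677 (≈0.6882)
After 8 (curved mirror R=63): x=-139390/20677 (≈-6.7413) theta=1175270/1302651 (≈0.9022)
After 9 (propagate distance d=22 (to screen)): x=17074370/1302651 (≈13.1074) theta=1175270/1302651 (≈0.9022)
Rounded to 4 decimal places: x = 13.1074

Answer: 13.1074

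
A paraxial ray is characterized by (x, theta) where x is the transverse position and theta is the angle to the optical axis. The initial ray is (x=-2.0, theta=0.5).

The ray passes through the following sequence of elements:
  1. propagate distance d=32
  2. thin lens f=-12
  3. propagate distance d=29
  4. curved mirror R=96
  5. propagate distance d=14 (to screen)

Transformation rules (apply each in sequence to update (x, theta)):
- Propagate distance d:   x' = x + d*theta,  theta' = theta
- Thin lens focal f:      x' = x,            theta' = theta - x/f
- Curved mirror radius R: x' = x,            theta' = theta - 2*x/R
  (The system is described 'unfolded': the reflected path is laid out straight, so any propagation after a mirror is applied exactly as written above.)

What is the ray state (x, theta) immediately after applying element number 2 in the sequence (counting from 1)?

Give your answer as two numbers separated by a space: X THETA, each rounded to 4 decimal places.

Answer: 14.0000 1.6667

Derivation:
Initial: x=-2.0000 theta=0.5000
After 1 (propagate distance d=32): x=14.0000 theta=0.5000
After 2 (thin lens f=-12): x=14.0000 theta=5/3 (≈1.6667)
Rounded to 4 decimal places: x = 14.0000, theta = 1.6667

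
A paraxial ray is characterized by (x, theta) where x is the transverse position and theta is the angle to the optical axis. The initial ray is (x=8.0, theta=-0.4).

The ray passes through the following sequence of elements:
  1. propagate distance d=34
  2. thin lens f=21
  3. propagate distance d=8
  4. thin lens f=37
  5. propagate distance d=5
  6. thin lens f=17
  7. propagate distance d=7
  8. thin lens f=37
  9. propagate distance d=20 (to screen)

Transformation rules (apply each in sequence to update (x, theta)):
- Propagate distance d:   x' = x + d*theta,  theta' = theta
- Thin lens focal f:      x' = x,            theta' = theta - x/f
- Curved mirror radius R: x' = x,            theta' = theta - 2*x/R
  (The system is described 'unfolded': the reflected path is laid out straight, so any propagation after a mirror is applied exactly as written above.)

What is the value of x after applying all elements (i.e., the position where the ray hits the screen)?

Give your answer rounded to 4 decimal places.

Answer: 6.9167

Derivation:
Initial: x=8.0000 theta=-0.4000
After 1 (propagate distance d=34): x=-5.6000 theta=-0.4000
After 2 (thin lens f=21): x=-5.6000 theta=-2/15 (≈-0.1333)
After 3 (propagate distance d=8): x=-20/3 (≈-6.6667) theta=-2/15 (≈-0.1333)
After 4 (thin lens f=37): x=-20/3 (≈-6.6667) theta=26/555 (≈0.0468)
After 5 (propagate distance d=5): x=-238/37 (≈-6.4324) theta=26/555 (≈0.0468)
After 6 (thin lens f=17): x=-238/37 (≈-6.4324) theta=236/555 (≈0.4252)
After 7 (propagate distance d=7): x=-1918/555 (≈-3.4559) theta=236/555 (≈0.4252)
After 8 (thin lens f=37): x=-1918/555 (≈-3.4559) theta=710/1369 (≈0.5186)
After 9 (propagate distance d=20 (to screen)): x=142034/20535 (≈6.9167) theta=710/1369 (≈0.5186)
Rounded to 4 decimal places: x = 6.9167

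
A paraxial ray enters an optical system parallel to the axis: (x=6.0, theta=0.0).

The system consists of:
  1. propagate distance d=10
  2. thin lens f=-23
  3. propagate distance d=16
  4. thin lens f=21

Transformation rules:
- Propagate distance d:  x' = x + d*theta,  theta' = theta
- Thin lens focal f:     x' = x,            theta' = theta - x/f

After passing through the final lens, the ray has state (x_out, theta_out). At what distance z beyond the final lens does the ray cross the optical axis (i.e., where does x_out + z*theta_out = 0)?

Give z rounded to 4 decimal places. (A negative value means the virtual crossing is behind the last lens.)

Initial: x=6.0000 theta=0.0000
After 1 (propagate distance d=10): x=6.0000 theta=0.0000
After 2 (thin lens f=-23): x=6.0000 theta=6/23 (≈0.2609)
After 3 (propagate distance d=16): x=234/23 (≈10.1739) theta=6/23 (≈0.2609)
After 4 (thin lens f=21): x=234/23 (≈10.1739) theta=-36/161 (≈-0.2236)
z_focus = -x_out/theta_out = -(234/23)/(-36/161) = 45.5000
Rounded to 4 decimal places: z = 45.5000

Answer: 45.5000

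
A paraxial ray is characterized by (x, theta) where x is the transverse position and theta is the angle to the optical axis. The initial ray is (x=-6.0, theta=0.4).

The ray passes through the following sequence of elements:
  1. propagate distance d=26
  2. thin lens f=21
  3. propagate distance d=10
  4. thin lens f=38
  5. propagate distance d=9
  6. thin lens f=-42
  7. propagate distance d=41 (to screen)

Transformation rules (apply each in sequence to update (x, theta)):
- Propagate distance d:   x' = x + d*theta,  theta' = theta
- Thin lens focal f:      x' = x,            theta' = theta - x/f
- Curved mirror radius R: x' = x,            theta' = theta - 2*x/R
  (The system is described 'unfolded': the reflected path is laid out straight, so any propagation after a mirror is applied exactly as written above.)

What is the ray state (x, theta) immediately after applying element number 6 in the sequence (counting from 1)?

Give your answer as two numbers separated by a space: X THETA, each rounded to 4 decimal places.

Initial: x=-6.0000 theta=0.4000
After 1 (propagate distance d=26): x=4.4000 theta=0.4000
After 2 (thin lens f=21): x=4.4000 theta=4/21 (≈0.1905)
After 3 (propagate distance d=10): x=662/105 (≈6.3048) theta=4/21 (≈0.1905)
After 4 (thin lens f=38): x=662/105 (≈6.3048) theta=7/285 (≈0.0246)
After 5 (propagate distance d=9): x=13019/1995 (≈6.5258) theta=7/285 (≈0.0246)
After 6 (thin lens f=-42): x=13019/1995 (≈6.5258) theta=15077/83790 (≈0.1799)
Rounded to 4 decimal places: x = 6.5258, theta = 0.1799

Answer: 6.5258 0.1799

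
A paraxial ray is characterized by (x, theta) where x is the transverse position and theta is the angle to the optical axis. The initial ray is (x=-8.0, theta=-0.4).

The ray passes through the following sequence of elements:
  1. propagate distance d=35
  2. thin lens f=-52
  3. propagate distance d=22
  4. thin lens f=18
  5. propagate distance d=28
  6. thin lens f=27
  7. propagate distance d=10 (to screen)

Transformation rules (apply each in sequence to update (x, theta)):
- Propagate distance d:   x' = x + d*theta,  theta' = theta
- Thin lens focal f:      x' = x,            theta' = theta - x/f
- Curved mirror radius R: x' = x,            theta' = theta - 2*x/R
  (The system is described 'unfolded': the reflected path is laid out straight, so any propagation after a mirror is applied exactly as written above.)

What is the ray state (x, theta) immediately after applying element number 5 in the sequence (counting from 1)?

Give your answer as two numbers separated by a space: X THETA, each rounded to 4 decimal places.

Initial: x=-8.0000 theta=-0.4000
After 1 (propagate distance d=35): x=-22.0000 theta=-0.4000
After 2 (thin lens f=-52): x=-22.0000 theta=-107/130 (≈-0.8231)
After 3 (propagate distance d=22): x=-2607/65 (≈-40.1077) theta=-107/130 (≈-0.8231)
After 4 (thin lens f=18): x=-2607/65 (≈-40.1077) theta=274/195 (≈1.4051)
After 5 (propagate distance d=28): x=-149/195 (≈-0.7641) theta=274/195 (≈1.4051)
Rounded to 4 decimal places: x = -0.7641, theta = 1.4051

Answer: -0.7641 1.4051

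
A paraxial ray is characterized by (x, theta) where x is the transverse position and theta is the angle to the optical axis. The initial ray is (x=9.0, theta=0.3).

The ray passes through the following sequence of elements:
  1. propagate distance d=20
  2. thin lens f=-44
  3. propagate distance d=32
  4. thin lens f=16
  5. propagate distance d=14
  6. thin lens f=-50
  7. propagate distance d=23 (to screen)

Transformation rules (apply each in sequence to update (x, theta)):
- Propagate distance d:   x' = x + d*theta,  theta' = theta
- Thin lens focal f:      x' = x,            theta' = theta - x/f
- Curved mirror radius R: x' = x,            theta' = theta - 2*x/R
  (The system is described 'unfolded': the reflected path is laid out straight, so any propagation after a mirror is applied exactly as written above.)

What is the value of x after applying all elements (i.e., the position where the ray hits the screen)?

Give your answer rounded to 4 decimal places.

Initial: x=9.0000 theta=0.3000
After 1 (propagate distance d=20): x=15.0000 theta=0.3000
After 2 (thin lens f=-44): x=15.0000 theta=141/220 (≈0.6409)
After 3 (propagate distance d=32): x=1953/55 (≈35.5091) theta=141/220 (≈0.6409)
After 4 (thin lens f=16): x=1953/55 (≈35.5091) theta=-1389/880 (≈-1.5784)
After 5 (propagate distance d=14): x=5901/440 (≈13.4114) theta=-1389/880 (≈-1.5784)
After 6 (thin lens f=-50): x=5901/440 (≈13.4114) theta=-3603/2750 (≈-1.3102)
After 7 (propagate distance d=23 (to screen)): x=-183951/11000 (≈-16.7228) theta=-3603/2750 (≈-1.3102)
Rounded to 4 decimal places: x = -16.7228

Answer: -16.7228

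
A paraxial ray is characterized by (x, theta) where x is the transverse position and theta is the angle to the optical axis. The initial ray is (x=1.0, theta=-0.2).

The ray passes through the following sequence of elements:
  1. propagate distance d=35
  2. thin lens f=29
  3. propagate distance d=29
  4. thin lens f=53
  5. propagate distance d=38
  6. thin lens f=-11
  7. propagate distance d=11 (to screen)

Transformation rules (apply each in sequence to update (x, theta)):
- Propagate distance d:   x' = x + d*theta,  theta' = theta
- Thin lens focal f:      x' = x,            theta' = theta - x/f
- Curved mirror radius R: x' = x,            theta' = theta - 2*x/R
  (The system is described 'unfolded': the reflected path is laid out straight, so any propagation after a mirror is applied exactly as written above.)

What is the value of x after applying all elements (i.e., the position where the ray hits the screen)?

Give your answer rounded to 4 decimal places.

Answer: -1.4792

Derivation:
Initial: x=1.0000 theta=-0.2000
After 1 (propagate distance d=35): x=-6.0000 theta=-0.2000
After 2 (thin lens f=29): x=-6.0000 theta=1/145 (≈0.0069)
After 3 (propagate distance d=29): x=-5.8000 theta=1/145 (≈0.0069)
After 4 (thin lens f=53): x=-5.8000 theta=894/7685 (≈0.1163)
After 5 (propagate distance d=38): x=-10601/7685 (≈-1.3794) theta=894/7685 (≈0.1163)
After 6 (thin lens f=-11): x=-10601/7685 (≈-1.3794) theta=-767/84535 (≈-0.0091)
After 7 (propagate distance d=11 (to screen)): x=-392/265 (≈-1.4792) theta=-767/84535 (≈-0.0091)
Rounded to 4 decimal places: x = -1.4792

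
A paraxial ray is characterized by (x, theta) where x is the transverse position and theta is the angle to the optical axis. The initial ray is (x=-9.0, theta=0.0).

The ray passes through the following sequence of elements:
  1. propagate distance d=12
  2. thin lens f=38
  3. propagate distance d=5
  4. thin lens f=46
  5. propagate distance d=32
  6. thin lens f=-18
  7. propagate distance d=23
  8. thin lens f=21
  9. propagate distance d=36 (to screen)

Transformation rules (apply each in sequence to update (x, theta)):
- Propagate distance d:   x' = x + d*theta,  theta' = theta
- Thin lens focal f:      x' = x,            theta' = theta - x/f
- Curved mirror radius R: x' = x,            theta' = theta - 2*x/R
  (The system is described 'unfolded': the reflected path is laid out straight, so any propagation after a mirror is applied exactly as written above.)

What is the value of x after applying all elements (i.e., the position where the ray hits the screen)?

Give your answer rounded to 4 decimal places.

Initial: x=-9.0000 theta=0.0000
After 1 (propagate distance d=12): x=-9.0000 theta=0.0000
After 2 (thin lens f=38): x=-9.0000 theta=9/38 (≈0.2368)
After 3 (propagate distance d=5): x=-297/38 (≈-7.8158) theta=9/38 (≈0.2368)
After 4 (thin lens f=46): x=-297/38 (≈-7.8158) theta=711/1748 (≈0.4068)
After 5 (propagate distance d=32): x=4545/874 (≈5.2002) theta=711/1748 (≈0.4068)
After 6 (thin lens f=-18): x=4545/874 (≈5.2002) theta=16/23 (≈0.6957)
After 7 (propagate distance d=23): x=18529/874 (≈21.2002) theta=16/23 (≈0.6957)
After 8 (thin lens f=21): x=18529/874 (≈21.2002) theta=-823/2622 (≈-0.3139)
After 9 (propagate distance d=36 (to screen)): x=8653/874 (≈9.9005) theta=-823/2622 (≈-0.3139)
Rounded to 4 decimal places: x = 9.9005

Answer: 9.9005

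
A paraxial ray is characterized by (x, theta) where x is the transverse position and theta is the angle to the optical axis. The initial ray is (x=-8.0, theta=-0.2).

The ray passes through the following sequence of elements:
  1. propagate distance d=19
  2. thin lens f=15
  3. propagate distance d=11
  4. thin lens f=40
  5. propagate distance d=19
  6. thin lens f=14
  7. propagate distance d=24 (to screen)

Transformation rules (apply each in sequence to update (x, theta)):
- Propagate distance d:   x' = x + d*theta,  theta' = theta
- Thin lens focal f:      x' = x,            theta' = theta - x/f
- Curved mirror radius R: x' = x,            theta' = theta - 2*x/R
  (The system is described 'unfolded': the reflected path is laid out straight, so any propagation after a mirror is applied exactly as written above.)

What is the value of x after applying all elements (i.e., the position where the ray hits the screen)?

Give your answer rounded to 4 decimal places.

Answer: 11.3311

Derivation:
Initial: x=-8.0000 theta=-0.2000
After 1 (propagate distance d=19): x=-11.8000 theta=-0.2000
After 2 (thin lens f=15): x=-11.8000 theta=44/75 (≈0.5867)
After 3 (propagate distance d=11): x=-401/75 (≈-5.3467) theta=44/75 (≈0.5867)
After 4 (thin lens f=40): x=-401/75 (≈-5.3467) theta=2161/3000 (≈0.7203)
After 5 (propagate distance d=19): x=25019/3000 (≈8.3397) theta=2161/3000 (≈0.7203)
After 6 (thin lens f=14): x=25019/3000 (≈8.3397) theta=349/2800 (≈0.1246)
After 7 (propagate distance d=24 (to screen)): x=237953/21000 (≈11.3311) theta=349/2800 (≈0.1246)
Rounded to 4 decimal places: x = 11.3311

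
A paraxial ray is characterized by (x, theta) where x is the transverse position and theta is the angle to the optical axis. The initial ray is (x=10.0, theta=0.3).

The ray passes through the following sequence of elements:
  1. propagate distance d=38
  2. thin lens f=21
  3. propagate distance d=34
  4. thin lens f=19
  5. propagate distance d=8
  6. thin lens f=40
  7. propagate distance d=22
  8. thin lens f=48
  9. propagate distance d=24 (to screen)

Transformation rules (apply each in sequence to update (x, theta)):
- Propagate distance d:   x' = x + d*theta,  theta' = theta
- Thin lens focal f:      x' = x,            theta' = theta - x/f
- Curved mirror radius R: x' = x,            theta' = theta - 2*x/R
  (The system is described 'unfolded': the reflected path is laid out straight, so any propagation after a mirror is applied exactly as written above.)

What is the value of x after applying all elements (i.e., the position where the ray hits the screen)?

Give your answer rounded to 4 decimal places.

Initial: x=10.0000 theta=0.3000
After 1 (propagate distance d=38): x=21.4000 theta=0.3000
After 2 (thin lens f=21): x=21.4000 theta=-151/210 (≈-0.7190)
After 3 (propagate distance d=34): x=-64/21 (≈-3.0476) theta=-151/210 (≈-0.7190)
After 4 (thin lens f=19): x=-64/21 (≈-3.0476) theta=-743/1330 (≈-0.5586)
After 5 (propagate distance d=8): x=-14996/1995 (≈-7.5168) theta=-743/1330 (≈-0.5586)
After 6 (thin lens f=40): x=-14996/1995 (≈-7.5168) theta=-3698/9975 (≈-0.3707)
After 7 (propagate distance d=22): x=-52112/3325 (≈-15.6728) theta=-3698/9975 (≈-0.3707)
After 8 (thin lens f=48): x=-52112/3325 (≈-15.6728) theta=-21/475 (≈-0.0442)
After 9 (propagate distance d=24 (to screen)): x=-11128/665 (≈-16.7338) theta=-21/475 (≈-0.0442)
Rounded to 4 decimal places: x = -16.7338

Answer: -16.7338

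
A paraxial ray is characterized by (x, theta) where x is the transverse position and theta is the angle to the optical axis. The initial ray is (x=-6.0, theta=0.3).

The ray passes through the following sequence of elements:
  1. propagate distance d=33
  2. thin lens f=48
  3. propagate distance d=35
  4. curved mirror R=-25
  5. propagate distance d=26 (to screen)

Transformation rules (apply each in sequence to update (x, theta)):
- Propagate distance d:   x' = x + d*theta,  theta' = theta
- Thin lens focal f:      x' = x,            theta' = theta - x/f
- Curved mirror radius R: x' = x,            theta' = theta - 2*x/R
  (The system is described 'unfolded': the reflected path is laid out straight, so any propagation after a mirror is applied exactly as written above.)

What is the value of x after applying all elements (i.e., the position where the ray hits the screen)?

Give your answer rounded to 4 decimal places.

Answer: 41.2808

Derivation:
Initial: x=-6.0000 theta=0.3000
After 1 (propagate distance d=33): x=3.9000 theta=0.3000
After 2 (thin lens f=48): x=3.9000 theta=7/32 (≈0.2188)
After 3 (propagate distance d=35): x=1849/160 (≈11.5563) theta=7/32 (≈0.2188)
After 4 (curved mirror R=-25): x=1849/160 (≈11.5563) theta=4573/4000 (≈1.1433)
After 5 (propagate distance d=26 (to screen)): x=165123/4000 (≈41.2808) theta=4573/4000 (≈1.1433)
Rounded to 4 decimal places: x = 41.2808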